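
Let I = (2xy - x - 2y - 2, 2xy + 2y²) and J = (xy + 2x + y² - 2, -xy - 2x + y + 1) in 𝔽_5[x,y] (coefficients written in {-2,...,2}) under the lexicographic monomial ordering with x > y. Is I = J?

Equality of ideals is decidable: compute both reduced Gröbner bases (unique for the ordering) and check whether they agree.
Buchberger on the first generating set:
f_1 = 2xy - x - 2y - 2, LT = xy.
f_2 = 2xy + 2y², LT = xy.

S(f_1,f_2): lcm = xy. S = 2x - y² - y - 1.
  leading term x: no divisor's leading term divides it; move 2x to the remainder.
  leading term y²: no divisor's leading term divides it; move -y² to the remainder.
  leading term y: no divisor's leading term divides it; move -y to the remainder.
  leading term 1: no divisor's leading term divides it; move -1 to the remainder.
  remainder 2x - y² - y - 1 ≠ 0; add g_3 = 2x - y² - y - 1 to the basis.

S(f_1,g_3): lcm = xy. S = 2x - 2y³ - 2y² + 2y - 1.
  leading term x: subtract (1)·g_3 from 2x - 2y³ - 2y² + 2y - 1 → -2y³ - y² - 2y
  leading term y³: no divisor's leading term divides it; move -2y³ to the remainder.
  leading term y²: no divisor's leading term divides it; move -y² to the remainder.
  leading term y: no divisor's leading term divides it; move -2y to the remainder.
  remainder -2y³ - y² - 2y ≠ 0; add g_4 = -2y³ - y² - 2y to the basis.

The other S-polynomials (S(f_2,g_3), S(f_1,g_4), S(f_2,g_4), S(g_3,g_4)) all reduce to 0 modulo the current basis, so we have a Gröbner basis.
Inter-reduce: drop elements whose leading term is divisible by another's, tail-reduce, and make monic.
Reduced Gröbner basis: {x + 2y² + 2y + 2, y³ - 2y² + y}.

Buchberger on the second generating set:
h_1 = xy + 2x + y² - 2, LT = xy.
h_2 = -xy - 2x + y + 1, LT = xy.

S(h_1,h_2): lcm = xy. S = y² + y - 1.
  leading term y²: no divisor's leading term divides it; move y² to the remainder.
  leading term y: no divisor's leading term divides it; move y to the remainder.
  leading term 1: no divisor's leading term divides it; move -1 to the remainder.
  remainder y² + y - 1 ≠ 0; add k_3 = y² + y - 1 to the basis.

S(h_1,k_3): lcm = xy². S = xy + x + y³ - 2y.
  leading term xy: subtract (1)·h_1 from xy + x + y³ - 2y → -x + y³ - y² - 2y + 2
  leading term x: no divisor's leading term divides it; move -x to the remainder.
  leading term y³: subtract (y)·k_3 from y³ - y² - 2y + 2 → -2y² - y + 2
  leading term y²: subtract (-2)·k_3 from -2y² - y + 2 → y
  leading term y: no divisor's leading term divides it; move y to the remainder.
  remainder -x + y ≠ 0; add k_4 = -x + y to the basis.

The other S-polynomials (S(h_2,k_3), S(h_1,k_4), S(h_2,k_4), S(k_3,k_4)) all reduce to 0 modulo the current basis, so we have a Gröbner basis.
Inter-reduce: drop elements whose leading term is divisible by another's, tail-reduce, and make monic.
Reduced Gröbner basis: {x - y, y² + y - 1}.

The bases are distinct; the ideals are different.

No, the ideals differ.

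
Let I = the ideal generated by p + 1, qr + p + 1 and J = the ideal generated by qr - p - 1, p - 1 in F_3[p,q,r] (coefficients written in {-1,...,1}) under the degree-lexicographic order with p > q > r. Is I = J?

No, the ideals differ.

Since reduced Gröbner bases are canonical representatives of ideals under a given ordering, it suffices to compute and compare them.
Buchberger on the first generating set:
f_1 = p + 1, LT = p.
f_2 = qr + p + 1, LT = qr.

S(f_1,f_2): leading monomials are coprime, so the S-polynomial reduces to 0 (Buchberger's first criterion).
Every S-polynomial of the final basis reduces to 0, so we have a Gröbner basis.
Inter-reduce: drop elements whose leading term is divisible by another's, tail-reduce, and make monic.
Reduced Gröbner basis: {qr, p + 1}.

Buchberger on the second generating set:
h_1 = qr - p - 1, LT = qr.
h_2 = p - 1, LT = p.

S(h_1,h_2): leading monomials are coprime, so the S-polynomial reduces to 0 (Buchberger's first criterion).
Every S-polynomial of the final basis reduces to 0, so we have a Gröbner basis.
Inter-reduce: drop elements whose leading term is divisible by another's, tail-reduce, and make monic.
Reduced Gröbner basis: {qr + 1, p - 1}.

Since the reduced bases disagree, the two ideals are not the same.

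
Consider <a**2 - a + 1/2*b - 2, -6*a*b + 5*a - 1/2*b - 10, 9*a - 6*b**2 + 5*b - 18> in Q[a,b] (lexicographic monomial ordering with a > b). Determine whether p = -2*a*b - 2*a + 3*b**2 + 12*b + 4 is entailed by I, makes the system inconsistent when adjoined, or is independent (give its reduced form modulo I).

-2*a*b - 2*a + 3*b**2 + 12*b + 4 lies in I (it reduces to 0).

First compute the reduced Gröbner basis of I by Buchberger's algorithm.
f_1 = a**2 - a + 1/2*b - 2, LT = a**2.
f_2 = -6*a*b + 5*a - 1/2*b - 10, LT = a*b.
f_3 = 9*a - 6*b**2 + 5*b - 18, LT = a.

S(f_1,f_2): lcm = a**2*b. S = 5/6*a**2 - 13/12*a*b - 5/3*a + 1/2*b**2 - 2*b.
  leading term a**2: subtract (5/6)·f_1 from 5/6*a**2 - 13/12*a*b - 5/3*a + 1/2*b**2 - 2*b → -13/12*a*b - 5/6*a + 1/2*b**2 - 29/12*b + 5/3
  leading term a*b: subtract (13/72)·f_2 from -13/12*a*b - 5/6*a + 1/2*b**2 - 29/12*b + 5/3 → -125/72*a + 1/2*b**2 - 335/144*b + 125/36
  leading term a: subtract (-125/648)·f_3 from -125/72*a + 1/2*b**2 - 335/144*b + 125/36 → -71/108*b**2 - 1765/1296*b
  leading term b**2: no divisor's leading term divides it; move -71/108*b**2 to the remainder.
  leading term b: no divisor's leading term divides it; move -1765/1296*b to the remainder.
  remainder -71/108*b**2 - 1765/1296*b ≠ 0; add h_4 = -71/108*b**2 - 1765/1296*b to the basis.

S(f_1,f_3): lcm = a**2. S = 2/3*a*b**2 - 5/9*a*b + a + 1/2*b - 2.
  leading term a*b**2: subtract (-1/9*b)·f_2 from 2/3*a*b**2 - 5/9*a*b + a + 1/2*b - 2 → a - 1/18*b**2 - 11/18*b - 2
  leading term a: subtract (1/9)·f_3 from a - 1/18*b**2 - 11/18*b - 2 → 11/18*b**2 - 7/6*b
  leading term b**2: subtract (-66/71)·h_4 from 11/18*b**2 - 7/6*b → -37307/15336*b
  leading term b: no divisor's leading term divides it; move -37307/15336*b to the remainder.
  remainder -37307/15336*b ≠ 0; add h_5 = -37307/15336*b to the basis.

The other S-polynomials (S(f_2,f_3), S(f_1,h_4), S(f_2,h_4), S(f_3,h_4), S(f_1,h_5), S(f_2,h_5), S(f_3,h_5), S(h_4,h_5)) all reduce to 0 modulo the current basis, so we have a Gröbner basis.
Inter-reduce: drop elements whose leading term is divisible by another's, tail-reduce, and make monic.
Reduced Gröbner basis: {a - 2, b}.
Label its elements g_1 = a - 2, g_2 = b.

Reduce p = -2*a*b - 2*a + 3*b**2 + 12*b + 4 modulo G:
  leading term a*b: subtract (-2*b)·g_1 from -2*a*b - 2*a + 3*b**2 + 12*b + 4 → -2*a + 3*b**2 + 8*b + 4
  leading term a: subtract (-2)·g_1 from -2*a + 3*b**2 + 8*b + 4 → 3*b**2 + 8*b
  leading term b**2: subtract (3*b)·g_2 from 3*b**2 + 8*b → 8*b
  leading term b: subtract (8)·g_2 from 8*b → 0
  normal form = 0.
Since the normal form is 0, p ∈ I.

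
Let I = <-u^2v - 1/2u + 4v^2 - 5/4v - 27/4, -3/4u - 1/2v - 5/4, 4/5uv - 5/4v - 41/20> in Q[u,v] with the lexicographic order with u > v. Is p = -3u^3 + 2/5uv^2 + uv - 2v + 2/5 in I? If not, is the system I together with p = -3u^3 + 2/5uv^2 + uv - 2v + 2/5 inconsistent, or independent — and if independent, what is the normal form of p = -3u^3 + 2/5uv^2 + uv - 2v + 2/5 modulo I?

First compute the reduced Gröbner basis of I by Buchberger's algorithm.
f_1 = -u^2v - 1/2u + 4v^2 - 5/4v - 27/4, LT = u^2v.
f_2 = -3/4u - 1/2v - 5/4, LT = u.
f_3 = 4/5uv - 5/4v - 41/20, LT = uv.

S(f_1,f_2): lcm = u^2v. S = -2/3uv^2 - 5/3uv + 1/2u - 4v^2 + 5/4v + 27/4.
  reduce S modulo (f_1, f_2, f_3):
  remainder 4/9v^3 - 16/9v^2 + 133/36v + 71/12 ≠ 0; add h_4 = 4/9v^3 - 16/9v^2 + 133/36v + 71/12 to the basis.

S(f_1,f_3): lcm = u^2v. S = 25/16uv + 49/16u - 4v^2 + 5/4v + 27/4.
  reduce S modulo (f_1, f_2, f_3, h_4):
  remainder -121/24v^2 - 163/48v + 79/48 ≠ 0; add h_5 = -121/24v^2 - 163/48v + 79/48 to the basis.

S(f_2,f_3): lcm = uv. S = 2/3v^2 + 155/48v + 41/16.
  reduce S modulo (f_1, f_2, f_3, h_4, h_5):
  remainder 16147/5808v + 16147/5808 ≠ 0; add h_6 = 16147/5808v + 16147/5808 to the basis.

The other S-polynomials (S(f_1,h_4), S(f_2,h_4), S(f_3,h_4), S(f_1,h_5), S(f_2,h_5), S(f_3,h_5), S(h_4,h_5), S(f_1,h_6), S(f_2,h_6), S(f_3,h_6), S(h_4,h_6), S(h_5,h_6)) all reduce to 0 modulo the current basis, so we have a Gröbner basis.
Inter-reduce: drop elements whose leading term is divisible by another's, tail-reduce, and make monic.
Reduced Gröbner basis: {u + 1, v + 1}.
Label its elements g_1 = u + 1, g_2 = v + 1.

Reduce p = -3u^3 + 2/5uv^2 + uv - 2v + 2/5 modulo G:
  leading term u^3: subtract (-3u^2)·g_1 from -3u^3 + 2/5uv^2 + uv - 2v + 2/5 → 3u^2 + 2/5uv^2 + uv - 2v + 2/5
  leading term u^2: subtract (3u)·g_1 from 3u^2 + 2/5uv^2 + uv - 2v + 2/5 → 2/5uv^2 + uv - 3u - 2v + 2/5
  leading term uv^2: subtract (2/5v^2)·g_1 from 2/5uv^2 + uv - 3u - 2v + 2/5 → uv - 3u - 2/5v^2 - 2v + 2/5
  leading term uv: subtract (v)·g_1 from uv - 3u - 2/5v^2 - 2v + 2/5 → -3u - 2/5v^2 - 3v + 2/5
  leading term u: subtract (-3)·g_1 from -3u - 2/5v^2 - 3v + 2/5 → -2/5v^2 - 3v + 17/5
  leading term v^2: subtract (-2/5v)·g_2 from -2/5v^2 - 3v + 17/5 → -13/5v + 17/5
  leading term v: subtract (-13/5)·g_2 from -13/5v + 17/5 → 6
  leading term 1: no divisor's leading term divides it; move 6 to the remainder.
  normal form = 6.
The normal form is nonzero, so p ∉ I. Since p minus its normal form lies in I, I + (p) = I + (r) where r = 6; decide whether this ideal is the whole ring.
Here r = 6 is a nonzero constant, hence a unit: 1 ∈ I + (p), the Gröbner basis of I + (p) is {1}, and the enlarged system has no common solution — adjoining p is inconsistent.

Ideal membership is decidable via reduction modulo a Gröbner basis.

Adjoining -3u^3 + 2/5uv^2 + uv - 2v + 2/5 makes the ideal the whole ring: the system is inconsistent.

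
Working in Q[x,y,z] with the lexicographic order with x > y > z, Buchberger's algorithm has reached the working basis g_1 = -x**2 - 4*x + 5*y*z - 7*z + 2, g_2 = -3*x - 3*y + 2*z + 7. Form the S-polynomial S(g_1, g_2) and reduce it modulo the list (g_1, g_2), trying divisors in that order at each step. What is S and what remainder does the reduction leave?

S(g_1, g_2) = -x*y + 2/3*x*z + 19/3*x - 5*y*z + 7*z - 2; remainder on division = y**2 - 19/3*y*z - 26/3*y + 4/9*z**2 + 115/9*z + 115/9.

lcm(LM(g_1), LM(g_2)) = x**2.
S = (lcm/LT(g_1))·g_1 − (lcm/LT(g_2))·g_2 = -x*y + 2/3*x*z + 19/3*x - 5*y*z + 7*z - 2.
Reduce S modulo (g_1, g_2) in that order:
  leading term x*y: subtract (1/3*y)·g_2 from -x*y + 2/3*x*z + 19/3*x - 5*y*z + 7*z - 2 → 2/3*x*z + 19/3*x + y**2 - 17/3*y*z - 7/3*y + 7*z - 2
  leading term x*z: subtract (-2/9*z)·g_2 from 2/3*x*z + 19/3*x + y**2 - 17/3*y*z - 7/3*y + 7*z - 2 → 19/3*x + y**2 - 19/3*y*z - 7/3*y + 4/9*z**2 + 77/9*z - 2
  leading term x: subtract (-19/9)·g_2 from 19/3*x + y**2 - 19/3*y*z - 7/3*y + 4/9*z**2 + 77/9*z - 2 → y**2 - 19/3*y*z - 26/3*y + 4/9*z**2 + 115/9*z + 115/9
  leading term y**2: no divisor's leading term divides it; move y**2 to the remainder.
  leading term y*z: no divisor's leading term divides it; move -19/3*y*z to the remainder.
  leading term y: no divisor's leading term divides it; move -26/3*y to the remainder.
  leading term z**2: no divisor's leading term divides it; move 4/9*z**2 to the remainder.
  leading term z: no divisor's leading term divides it; move 115/9*z to the remainder.
  leading term 1: no divisor's leading term divides it; move 115/9 to the remainder.
The remainder y**2 - 19/3*y*z - 26/3*y + 4/9*z**2 + 115/9*z + 115/9 is nonzero, so it would be added as the next basis element.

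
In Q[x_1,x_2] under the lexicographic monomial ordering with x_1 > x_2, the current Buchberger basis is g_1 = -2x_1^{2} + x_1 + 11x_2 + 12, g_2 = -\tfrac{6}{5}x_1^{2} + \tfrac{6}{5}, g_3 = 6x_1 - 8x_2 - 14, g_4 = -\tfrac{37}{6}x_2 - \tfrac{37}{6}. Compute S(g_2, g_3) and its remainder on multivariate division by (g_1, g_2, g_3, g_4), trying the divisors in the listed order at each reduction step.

lcm(LM(g_2), LM(g_3)) = x_1^{2}.
S = (lcm/LT(g_2))·g_2 − (lcm/LT(g_3))·g_3 = \tfrac{4}{3}x_1x_2 + \tfrac{7}{3}x_1 - 1.
Reduce S modulo (g_1, g_2, g_3, g_4) in that order:
  leading term x_1x_2: subtract (\tfrac{2}{9}x_2)·g_3 from \tfrac{4}{3}x_1x_2 + \tfrac{7}{3}x_1 - 1 → \tfrac{7}{3}x_1 + \tfrac{16}{9}x_2^{2} + \tfrac{28}{9}x_2 - 1
  leading term x_1: subtract (\tfrac{7}{18})·g_3 from \tfrac{7}{3}x_1 + \tfrac{16}{9}x_2^{2} + \tfrac{28}{9}x_2 - 1 → \tfrac{16}{9}x_2^{2} + \tfrac{56}{9}x_2 + \tfrac{40}{9}
  leading term x_2^{2}: subtract (-\tfrac{32}{111}x_2)·g_4 from \tfrac{16}{9}x_2^{2} + \tfrac{56}{9}x_2 + \tfrac{40}{9} → \tfrac{40}{9}x_2 + \tfrac{40}{9}
  leading term x_2: subtract (-\tfrac{80}{111})·g_4 from \tfrac{40}{9}x_2 + \tfrac{40}{9} → 0
The remainder is 0, so this S-polynomial contributes no new basis element.

S(g_2, g_3) = \tfrac{4}{3}x_1x_2 + \tfrac{7}{3}x_1 - 1; remainder on division = 0.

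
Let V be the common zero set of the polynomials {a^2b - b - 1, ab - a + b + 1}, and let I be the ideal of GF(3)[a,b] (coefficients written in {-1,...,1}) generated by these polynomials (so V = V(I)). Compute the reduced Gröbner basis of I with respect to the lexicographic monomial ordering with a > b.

G = {a, b + 1}

This is the nonlinear analogue of row-reducing a linear system.

f_1 = a^2b - b - 1, LT = a^2b.
f_2 = ab - a + b + 1, LT = ab.

S(f_1,f_2): lcm = a^2b. S = a^2 - ab - a - b - 1.
  leading term a^2: no divisor's leading term divides it; move a^2 to the remainder.
  leading term ab: subtract (-1)·f_2 from -ab - a - b - 1 → a
  leading term a: no divisor's leading term divides it; move a to the remainder.
  remainder a^2 + a ≠ 0; add g_3 = a^2 + a to the basis.

S(f_1,g_3): lcm = a^2b. S = -ab - b - 1.
  leading term ab: subtract (-1)·f_2 from -ab - b - 1 → -a
  leading term a: no divisor's leading term divides it; move -a to the remainder.
  remainder -a ≠ 0; add g_4 = -a to the basis.

S(f_1,g_4): lcm = a^2b. S = -b - 1.
  leading term b: no divisor's leading term divides it; move -b to the remainder.
  leading term 1: no divisor's leading term divides it; move -1 to the remainder.
  remainder -b - 1 ≠ 0; add g_5 = -b - 1 to the basis.

The other S-polynomials (S(f_2,g_3), S(f_2,g_4), S(g_3,g_4), S(f_1,g_5), S(f_2,g_5), S(g_3,g_5), S(g_4,g_5)) all reduce to 0 modulo the current basis, so we have a Gröbner basis.
Inter-reduce: drop elements whose leading term is divisible by another's, tail-reduce, and make monic.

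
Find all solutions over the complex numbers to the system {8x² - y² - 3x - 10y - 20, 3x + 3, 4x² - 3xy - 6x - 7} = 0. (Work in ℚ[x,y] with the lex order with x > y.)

{(-1, -1)}

Compute a lex Gröbner basis by Buchberger's algorithm.
f_1 = 8x² - 3x - y² - 10y - 20, LT = x².
f_2 = 3x + 3, LT = x.
f_3 = 4x² - 3xy - 6x - 7, LT = x².

S(f_1,f_2): lcm = x². S = -11/8x - ⅛y² - 5/4y - 5/2.
  leading term x: subtract (-11/24)·f_2 from -11/8x - ⅛y² - 5/4y - 5/2 → -⅛y² - 5/4y - 9/8
  leading term y²: no divisor's leading term divides it; move -⅛y² to the remainder.
  leading term y: no divisor's leading term divides it; move -5/4y to the remainder.
  leading term 1: no divisor's leading term divides it; move -9/8 to the remainder.
  remainder -⅛y² - 5/4y - 9/8 ≠ 0; add h_4 = -⅛y² - 5/4y - 9/8 to the basis.

S(f_1,f_3): lcm = x². S = ¾xy + 9/8x - ⅛y² - 5/4y - ¾.
  leading term xy: subtract (¼y)·f_2 from ¾xy + 9/8x - ⅛y² - 5/4y - ¾ → 9/8x - ⅛y² - 2y - ¾
  leading term x: subtract (⅜)·f_2 from 9/8x - ⅛y² - 2y - ¾ → -⅛y² - 2y - 15/8
  leading term y²: subtract (1)·h_4 from -⅛y² - 2y - 15/8 → -¾y - ¾
  leading term y: no divisor's leading term divides it; move -¾y to the remainder.
  leading term 1: no divisor's leading term divides it; move -¾ to the remainder.
  remainder -¾y - ¾ ≠ 0; add h_5 = -¾y - ¾ to the basis.

The other S-polynomials (S(f_2,f_3), S(f_1,h_4), S(f_2,h_4), S(f_3,h_4), S(f_1,h_5), S(f_2,h_5), S(f_3,h_5), S(h_4,h_5)) all reduce to 0 modulo the current basis, so we have a Gröbner basis.
Inter-reduce: drop elements whose leading term is divisible by another's, tail-reduce, and make monic.
Reduced Gröbner basis: {x + 1, y + 1}.

Elimination: the polynomial y + 1 lies in the elimination ideal for y, so y ∈ {-1}. For each such y, the remaining basis elements (now univariate) give the rest of the solution.
  y = -1: the earlier basis element becomes x + 1 = 0, giving x = -1 — point (-1, -1).
Each listed point satisfies every original equation (direct substitution).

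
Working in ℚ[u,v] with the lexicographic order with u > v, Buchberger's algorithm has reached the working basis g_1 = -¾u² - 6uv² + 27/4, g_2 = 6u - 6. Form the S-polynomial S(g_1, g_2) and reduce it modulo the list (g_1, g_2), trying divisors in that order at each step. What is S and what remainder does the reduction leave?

lcm(LM(g_1), LM(g_2)) = u².
S = (lcm/LT(g_1))·g_1 − (lcm/LT(g_2))·g_2 = 8uv² + u - 9.
Reduce S modulo (g_1, g_2) in that order:
  leading term uv²: subtract (4/3v²)·g_2 from 8uv² + u - 9 → u + 8v² - 9
  leading term u: subtract (⅙)·g_2 from u + 8v² - 9 → 8v² - 8
  leading term v²: no divisor's leading term divides it; move 8v² to the remainder.
  leading term 1: no divisor's leading term divides it; move -8 to the remainder.
The remainder 8v² - 8 is nonzero, so it would be added as the next basis element.

S(g_1, g_2) = 8uv² + u - 9; remainder on division = 8v² - 8.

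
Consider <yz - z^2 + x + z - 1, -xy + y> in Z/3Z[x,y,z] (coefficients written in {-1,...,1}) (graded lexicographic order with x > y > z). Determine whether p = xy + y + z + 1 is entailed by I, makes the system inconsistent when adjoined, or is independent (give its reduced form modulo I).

xy + y + z + 1 is independent of I; its normal form modulo I is -y + z + 1.

First compute the reduced Gröbner basis of I by Buchberger's algorithm.
f_1 = yz - z^2 + x + z - 1, LT = yz.
f_2 = -xy + y, LT = xy.

S(f_1,f_2): lcm = xyz. S = -xz^2 + x^2 + xz + yz - x.
  leading term xz^2: no divisor's leading term divides it; move -xz^2 to the remainder.
  leading term x^2: no divisor's leading term divides it; move x^2 to the remainder.
  leading term xz: no divisor's leading term divides it; move xz to the remainder.
  leading term yz: subtract (1)·f_1 from yz - x → z^2 + x - z + 1
  leading term z^2: no divisor's leading term divides it; move z^2 to the remainder.
  leading term x: no divisor's leading term divides it; move x to the remainder.
  leading term z: no divisor's leading term divides it; move -z to the remainder.
  leading term 1: no divisor's leading term divides it; move 1 to the remainder.
  remainder -xz^2 + x^2 + xz + z^2 + x - z + 1 ≠ 0; add h_3 = -xz^2 + x^2 + xz + z^2 + x - z + 1 to the basis.

The other S-polynomials (S(f_1,h_3), S(f_2,h_3)) all reduce to 0 modulo the current basis, so we have a Gröbner basis.
Inter-reduce: drop elements whose leading term is divisible by another's, tail-reduce, and make monic.
Reduced Gröbner basis: {xz^2 - x^2 - xz - z^2 - x + z - 1, xy - y, yz - z^2 + x + z - 1}.
Label its elements g_1 = xz^2 - x^2 - xz - z^2 - x + z - 1, g_2 = xy - y, g_3 = yz - z^2 + x + z - 1.

Reduce p = xy + y + z + 1 modulo G:
  leading term xy: subtract (1)·g_2 from xy + y + z + 1 → -y + z + 1
  leading term y: no divisor's leading term divides it; move -y to the remainder.
  leading term z: no divisor's leading term divides it; move z to the remainder.
  leading term 1: no divisor's leading term divides it; move 1 to the remainder.
  normal form = -y + z + 1.
The normal form is nonzero, so p ∉ I. Since p minus its normal form lies in I, I + (p) = I + (r) where r = -y + z + 1; decide whether this ideal is the whole ring.
Run Buchberger on G together with r (pairs among the g_i already reduce to 0 since G is a Gröbner basis):
g_1 = xz^2 - x^2 - xz - z^2 - x + z - 1, LT = xz^2.
g_2 = xy - y, LT = xy.
g_3 = yz - z^2 + x + z - 1, LT = yz.
r = -y + z + 1, LT = y.

S(g_2,r): lcm = xy. S = xz + x - y.
  leading term xz: no divisor's leading term divides it; move xz to the remainder.
  leading term x: no divisor's leading term divides it; move x to the remainder.
  leading term y: subtract (1)·r from -y → -z - 1
  leading term z: no divisor's leading term divides it; move -z to the remainder.
  leading term 1: no divisor's leading term divides it; move -1 to the remainder.
  remainder xz + x - z - 1 ≠ 0; add m_5 = xz + x - z - 1 to the basis.

S(g_3,r): lcm = yz. S = x - z - 1.
  leading term x: no divisor's leading term divides it; move x to the remainder.
  leading term z: no divisor's leading term divides it; move -z to the remainder.
  leading term 1: no divisor's leading term divides it; move -1 to the remainder.
  remainder x - z - 1 ≠ 0; add m_6 = x - z - 1 to the basis.

S(g_1,m_6): lcm = xz^2. S = z^3 - x^2 - xz - x + z - 1.
  leading term z^3: no divisor's leading term divides it; move z^3 to the remainder.
  leading term x^2: subtract (-x)·m_6 from -x^2 - xz - x + z - 1 → xz + x + z - 1
  leading term xz: subtract (1)·m_5 from xz + x + z - 1 → -z
  leading term z: no divisor's leading term divides it; move -z to the remainder.
  remainder z^3 - z ≠ 0; add m_7 = z^3 - z to the basis.

S(g_2,m_6): lcm = xy. S = yz.
  leading term yz: subtract (1)·g_3 from yz → z^2 - x - z + 1
  leading term z^2: no divisor's leading term divides it; move z^2 to the remainder.
  leading term x: subtract (-1)·m_6 from -x - z + 1 → z
  leading term z: no divisor's leading term divides it; move z to the remainder.
  remainder z^2 + z ≠ 0; add m_8 = z^2 + z to the basis.

The other S-polynomials (S(g_1,g_2), S(g_1,g_3), S(g_1,r), S(g_2,g_3), S(g_1,m_5), S(g_2,m_5), S(g_3,m_5), S(r,m_5), S(g_3,m_6), S(r,m_6), S(m_5,m_6), S(g_1,m_7), S(g_2,m_7), S(g_3,m_7), S(r,m_7), S(m_5,m_7), S(m_6,m_7), S(g_1,m_8), S(g_2,m_8), S(g_3,m_8), S(r,m_8), S(m_5,m_8), S(m_6,m_8), S(m_7,m_8)) all reduce to 0 modulo the current basis, so we have a Gröbner basis.
Inter-reduce: drop elements whose leading term is divisible by another's, tail-reduce, and make monic.
Reduced Gröbner basis: {z^2 + z, x - z - 1, y - z - 1}.
The reduced Gröbner basis of I + (p) is {z^2 + z, x - z - 1, y - z - 1} ≠ {1}, a proper ideal, so the enlarged system stays consistent: p is independent of I, with normal form -y + z + 1.

The remainder on division by a Gröbner basis is unique — it is the normal form.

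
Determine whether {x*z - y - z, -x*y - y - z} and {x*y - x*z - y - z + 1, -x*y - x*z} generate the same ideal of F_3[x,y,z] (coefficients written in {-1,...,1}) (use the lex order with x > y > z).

No, the ideals differ.

Two ideals are equal iff their reduced Gröbner bases coincide (the reduced basis is unique for a fixed ordering).
Buchberger on the first generating set:
f_1 = x*z - y - z, LT = x*z.
f_2 = -x*y - y - z, LT = x*y.

S(f_1,f_2): lcm = x*y*z. S = -y**2 + y*z - z**2.
  leading term y**2: no divisor's leading term divides it; move -y**2 to the remainder.
  leading term y*z: no divisor's leading term divides it; move y*z to the remainder.
  leading term z**2: no divisor's leading term divides it; move -z**2 to the remainder.
  remainder -y**2 + y*z - z**2 ≠ 0; add g_3 = -y**2 + y*z - z**2 to the basis.

The other S-polynomials (S(f_1,g_3), S(f_2,g_3)) all reduce to 0 modulo the current basis, so we have a Gröbner basis.
Inter-reduce: drop elements whose leading term is divisible by another's, tail-reduce, and make monic.
Reduced Gröbner basis: {x*y + y + z, x*z - y - z, y**2 - y*z + z**2}.

Buchberger on the second generating set:
h_1 = x*y - x*z - y - z + 1, LT = x*y.
h_2 = -x*y - x*z, LT = x*y.

S(h_1,h_2): lcm = x*y. S = x*z - y - z + 1.
  leading term x*z: no divisor's leading term divides it; move x*z to the remainder.
  leading term y: no divisor's leading term divides it; move -y to the remainder.
  leading term z: no divisor's leading term divides it; move -z to the remainder.
  leading term 1: no divisor's leading term divides it; move 1 to the remainder.
  remainder x*z - y - z + 1 ≠ 0; add k_3 = x*z - y - z + 1 to the basis.

S(h_1,k_3): lcm = x*y*z. S = -x*z**2 + y**2 - y - z**2 + z.
  leading term x*z**2: subtract (-z)·k_3 from -x*z**2 + y**2 - y - z**2 + z → y**2 - y*z - y + z**2 - z
  leading term y**2: no divisor's leading term divides it; move y**2 to the remainder.
  leading term y*z: no divisor's leading term divides it; move -y*z to the remainder.
  leading term y: no divisor's leading term divides it; move -y to the remainder.
  leading term z**2: no divisor's leading term divides it; move z**2 to the remainder.
  leading term z: no divisor's leading term divides it; move -z to the remainder.
  remainder y**2 - y*z - y + z**2 - z ≠ 0; add k_4 = y**2 - y*z - y + z**2 - z to the basis.

The other S-polynomials (S(h_2,k_3), S(h_1,k_4), S(h_2,k_4), S(k_3,k_4)) all reduce to 0 modulo the current basis, so we have a Gröbner basis.
Inter-reduce: drop elements whose leading term is divisible by another's, tail-reduce, and make monic.
Reduced Gröbner basis: {x*y + y + z - 1, x*z - y - z + 1, y**2 - y*z - y + z**2 - z}.

These differ, so the ideals are not equal.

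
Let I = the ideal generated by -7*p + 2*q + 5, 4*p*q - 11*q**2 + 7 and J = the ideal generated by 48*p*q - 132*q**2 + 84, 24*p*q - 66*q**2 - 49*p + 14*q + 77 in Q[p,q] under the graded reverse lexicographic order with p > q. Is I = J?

For a fixed monomial order, each ideal has a unique reduced Gröbner basis; comparing bases decides equality.
Buchberger on the first generating set:
f_1 = -7*p + 2*q + 5, LT = p.
f_2 = 4*p*q - 11*q**2 + 7, LT = p*q.

S(f_1,f_2): lcm = p*q. S = 69/28*q**2 - 5/7*q - 7/4.
  reduce S modulo (f_1, f_2):
  remainder 69/28*q**2 - 5/7*q - 7/4 ≠ 0; add g_3 = 69/28*q**2 - 5/7*q - 7/4 to the basis.

The other S-polynomials (S(f_1,g_3), S(f_2,g_3)) all reduce to 0 modulo the current basis, so we have a Gröbner basis.
Inter-reduce: drop elements whose leading term is divisible by another's, tail-reduce, and make monic.
Reduced Gröbner basis: {q**2 - 20/69*q - 49/69, p - 2/7*q - 5/7}.

Buchberger on the second generating set:
h_1 = 48*p*q - 132*q**2 + 84, LT = p*q.
h_2 = 24*p*q - 66*q**2 - 49*p + 14*q + 77, LT = p*q.

S(h_1,h_2): lcm = p*q. S = 49/24*p - 7/12*q - 35/24.
  reduce S modulo (h_1, h_2):
  remainder 49/24*p - 7/12*q - 35/24 ≠ 0; add k_3 = 49/24*p - 7/12*q - 35/24 to the basis.

S(h_1,k_3): lcm = p*q. S = -69/28*q**2 + 5/7*q + 7/4.
  reduce S modulo (h_1, h_2, k_3):
  remainder -69/28*q**2 + 5/7*q + 7/4 ≠ 0; add k_4 = -69/28*q**2 + 5/7*q + 7/4 to the basis.

The other S-polynomials (S(h_2,k_3), S(h_1,k_4), S(h_2,k_4), S(k_3,k_4)) all reduce to 0 modulo the current basis, so we have a Gröbner basis.
Inter-reduce: drop elements whose leading term is divisible by another's, tail-reduce, and make monic.
Reduced Gröbner basis: {q**2 - 20/69*q - 49/69, p - 2/7*q - 5/7}.

These coincide, so the ideals are equal.

Yes, the ideals are equal.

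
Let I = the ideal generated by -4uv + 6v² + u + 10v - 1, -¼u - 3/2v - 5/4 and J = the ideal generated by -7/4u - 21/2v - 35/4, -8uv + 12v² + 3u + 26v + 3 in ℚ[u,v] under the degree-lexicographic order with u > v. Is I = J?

For a fixed monomial order, each ideal has a unique reduced Gröbner basis; comparing bases decides equality.
Buchberger on the first generating set:
f_1 = -4uv + 6v² + u + 10v - 1, LT = uv.
f_2 = -¼u - 3/2v - 5/4, LT = u.

S(f_1,f_2): lcm = uv. S = -15/2v² - ¼u - 15/2v + ¼.
  leading term v²: no divisor's leading term divides it; move -15/2v² to the remainder.
  leading term u: subtract (1)·f_2 from -¼u - 15/2v + ¼ → -6v + 3/2
  leading term v: no divisor's leading term divides it; move -6v to the remainder.
  leading term 1: no divisor's leading term divides it; move 3/2 to the remainder.
  remainder -15/2v² - 6v + 3/2 ≠ 0; add g_3 = -15/2v² - 6v + 3/2 to the basis.

The other S-polynomials (S(f_1,g_3), S(f_2,g_3)) all reduce to 0 modulo the current basis, so we have a Gröbner basis.
Inter-reduce: drop elements whose leading term is divisible by another's, tail-reduce, and make monic.
Reduced Gröbner basis: {v² + ⅘v - ⅕, u + 6v + 5}.

Buchberger on the second generating set:
h_1 = -7/4u - 21/2v - 35/4, LT = u.
h_2 = -8uv + 12v² + 3u + 26v + 3, LT = uv.

S(h_1,h_2): lcm = uv. S = 15/2v² + ⅜u + 33/4v + ⅜.
  leading term v²: no divisor's leading term divides it; move 15/2v² to the remainder.
  leading term u: subtract (-3/14)·h_1 from ⅜u + 33/4v + ⅜ → 6v - 3/2
  leading term v: no divisor's leading term divides it; move 6v to the remainder.
  leading term 1: no divisor's leading term divides it; move -3/2 to the remainder.
  remainder 15/2v² + 6v - 3/2 ≠ 0; add k_3 = 15/2v² + 6v - 3/2 to the basis.

The other S-polynomials (S(h_1,k_3), S(h_2,k_3)) all reduce to 0 modulo the current basis, so we have a Gröbner basis.
Inter-reduce: drop elements whose leading term is divisible by another's, tail-reduce, and make monic.
Reduced Gröbner basis: {v² + ⅘v - ⅕, u + 6v + 5}.

These coincide, so the ideals are equal.

Yes, the ideals are equal.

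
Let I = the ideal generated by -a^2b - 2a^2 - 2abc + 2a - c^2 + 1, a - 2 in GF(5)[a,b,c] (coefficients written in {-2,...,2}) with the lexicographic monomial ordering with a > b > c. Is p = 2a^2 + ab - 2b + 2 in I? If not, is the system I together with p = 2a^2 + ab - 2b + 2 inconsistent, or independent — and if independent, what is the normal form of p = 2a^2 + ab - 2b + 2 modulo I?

2a^2 + ab - 2b + 2 lies in I (it reduces to 0).

First compute the reduced Gröbner basis of I by Buchberger's algorithm.
f_1 = -a^2b - 2a^2 - 2abc + 2a - c^2 + 1, LT = a^2b.
f_2 = a - 2, LT = a.

S(f_1,f_2): lcm = a^2b. S = 2a^2 + 2abc + 2ab - 2a + c^2 - 1.
  leading term a^2: subtract (2a)·f_2 from 2a^2 + 2abc + 2ab - 2a + c^2 - 1 → 2abc + 2ab + 2a + c^2 - 1
  leading term abc: subtract (2bc)·f_2 from 2abc + 2ab + 2a + c^2 - 1 → 2ab + 2a - bc + c^2 - 1
  leading term ab: subtract (2b)·f_2 from 2ab + 2a - bc + c^2 - 1 → 2a - bc - b + c^2 - 1
  leading term a: subtract (2)·f_2 from 2a - bc - b + c^2 - 1 → -bc - b + c^2 - 2
  leading term bc: no divisor's leading term divides it; move -bc to the remainder.
  leading term b: no divisor's leading term divides it; move -b to the remainder.
  leading term c^2: no divisor's leading term divides it; move c^2 to the remainder.
  leading term 1: no divisor's leading term divides it; move -2 to the remainder.
  remainder -bc - b + c^2 - 2 ≠ 0; add h_3 = -bc - b + c^2 - 2 to the basis.

The other S-polynomials (S(f_1,h_3), S(f_2,h_3)) all reduce to 0 modulo the current basis, so we have a Gröbner basis.
Inter-reduce: drop elements whose leading term is divisible by another's, tail-reduce, and make monic.
Reduced Gröbner basis: {a - 2, bc + b - c^2 + 2}.
Label its elements g_1 = a - 2, g_2 = bc + b - c^2 + 2.

Reduce p = 2a^2 + ab - 2b + 2 modulo G:
  leading term a^2: subtract (2a)·g_1 from 2a^2 + ab - 2b + 2 → ab - a - 2b + 2
  leading term ab: subtract (b)·g_1 from ab - a - 2b + 2 → -a + 2
  leading term a: subtract (-1)·g_1 from -a + 2 → 0
  normal form = 0.
Since the normal form is 0, p ∈ I.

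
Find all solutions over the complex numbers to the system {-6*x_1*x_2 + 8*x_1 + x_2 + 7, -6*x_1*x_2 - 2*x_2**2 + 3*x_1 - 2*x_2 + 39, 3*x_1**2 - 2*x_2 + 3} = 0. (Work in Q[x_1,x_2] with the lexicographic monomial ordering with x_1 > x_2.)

Compute a lex Gröbner basis by Buchberger's algorithm.
f_1 = -6*x_1*x_2 + 8*x_1 + x_2 + 7, LT = x_1*x_2.
f_2 = -6*x_1*x_2 + 3*x_1 - 2*x_2**2 - 2*x_2 + 39, LT = x_1*x_2.
f_3 = 3*x_1**2 - 2*x_2 + 3, LT = x_1**2.

S(f_1,f_2): lcm = x_1*x_2. S = -5/6*x_1 - 1/3*x_2**2 - 1/2*x_2 + 16/3.
  leading term x_1: no divisor's leading term divides it; move -5/6*x_1 to the remainder.
  leading term x_2**2: no divisor's leading term divides it; move -1/3*x_2**2 to the remainder.
  leading term x_2: no divisor's leading term divides it; move -1/2*x_2 to the remainder.
  leading term 1: no divisor's leading term divides it; move 16/3 to the remainder.
  remainder -5/6*x_1 - 1/3*x_2**2 - 1/2*x_2 + 16/3 ≠ 0; add h_4 = -5/6*x_1 - 1/3*x_2**2 - 1/2*x_2 + 16/3 to the basis.

S(f_1,f_3): lcm = x_1**2*x_2. S = -4/3*x_1**2 - 1/6*x_1*x_2 - 7/6*x_1 + 2/3*x_2**2 - x_2.
  leading term x_1**2: subtract (-4/9)·f_3 from -4/3*x_1**2 - 1/6*x_1*x_2 - 7/6*x_1 + 2/3*x_2**2 - x_2 → -1/6*x_1*x_2 - 7/6*x_1 + 2/3*x_2**2 - 17/9*x_2 + 4/3
  leading term x_1*x_2: subtract (1/36)·f_1 from -1/6*x_1*x_2 - 7/6*x_1 + 2/3*x_2**2 - 17/9*x_2 + 4/3 → -25/18*x_1 + 2/3*x_2**2 - 23/12*x_2 + 41/36
  leading term x_1: subtract (5/3)·h_4 from -25/18*x_1 + 2/3*x_2**2 - 23/12*x_2 + 41/36 → 11/9*x_2**2 - 13/12*x_2 - 31/4
  leading term x_2**2: no divisor's leading term divides it; move 11/9*x_2**2 to the remainder.
  leading term x_2: no divisor's leading term divides it; move -13/12*x_2 to the remainder.
  leading term 1: no divisor's leading term divides it; move -31/4 to the remainder.
  remainder 11/9*x_2**2 - 13/12*x_2 - 31/4 ≠ 0; add h_5 = 11/9*x_2**2 - 13/12*x_2 - 31/4 to the basis.

S(f_2,f_3): lcm = x_1**2*x_2. S = -1/2*x_1**2 + 1/3*x_1*x_2**2 + 1/3*x_1*x_2 - 13/2*x_1 + 2/3*x_2**2 - x_2.
  leading term x_1**2: subtract (-1/6)·f_3 from -1/2*x_1**2 + 1/3*x_1*x_2**2 + 1/3*x_1*x_2 - 13/2*x_1 + 2/3*x_2**2 - x_2 → 1/3*x_1*x_2**2 + 1/3*x_1*x_2 - 13/2*x_1 + 2/3*x_2**2 - 4/3*x_2 + 1/2
  leading term x_1*x_2**2: subtract (-1/18*x_2)·f_1 from 1/3*x_1*x_2**2 + 1/3*x_1*x_2 - 13/2*x_1 + 2/3*x_2**2 - 4/3*x_2 + 1/2 → 7/9*x_1*x_2 - 13/2*x_1 + 13/18*x_2**2 - 17/18*x_2 + 1/2
  leading term x_1*x_2: subtract (-7/54)·f_1 from 7/9*x_1*x_2 - 13/2*x_1 + 13/18*x_2**2 - 17/18*x_2 + 1/2 → -295/54*x_1 + 13/18*x_2**2 - 22/27*x_2 + 38/27
  leading term x_1: subtract (59/9)·h_4 from -295/54*x_1 + 13/18*x_2**2 - 22/27*x_2 + 38/27 → 157/54*x_2**2 + 133/54*x_2 - 302/9
  leading term x_2**2: subtract (157/66)·h_5 from 157/54*x_2**2 + 133/54*x_2 - 302/9 → 11975/2376*x_2 - 11975/792
  leading term x_2: no divisor's leading term divides it; move 11975/2376*x_2 to the remainder.
  leading term 1: no divisor's leading term divides it; move -11975/792 to the remainder.
  remainder 11975/2376*x_2 - 11975/792 ≠ 0; add h_6 = 11975/2376*x_2 - 11975/792 to the basis.

The other S-polynomials (S(f_1,h_4), S(f_2,h_4), S(f_3,h_4), S(f_1,h_5), S(f_2,h_5), S(f_3,h_5), S(h_4,h_5), S(f_1,h_6), S(f_2,h_6), S(f_3,h_6), S(h_4,h_6), S(h_5,h_6)) all reduce to 0 modulo the current basis, so we have a Gröbner basis.
Inter-reduce: drop elements whose leading term is divisible by another's, tail-reduce, and make monic.
Reduced Gröbner basis: {x_1 - 1, x_2 - 3}.

A lex Gröbner basis eliminates variables successively. Here x_2 - 3 depends only on x_2, with roots {3}; lifting each root through the earlier basis elements recovers the full solutions.
  x_2 = 3: the earlier basis element becomes x_1 - 1 = 0, giving x_1 = 1 — point (1, 3).
Check: every point annihilates each of the original generators.

{(1, 3)}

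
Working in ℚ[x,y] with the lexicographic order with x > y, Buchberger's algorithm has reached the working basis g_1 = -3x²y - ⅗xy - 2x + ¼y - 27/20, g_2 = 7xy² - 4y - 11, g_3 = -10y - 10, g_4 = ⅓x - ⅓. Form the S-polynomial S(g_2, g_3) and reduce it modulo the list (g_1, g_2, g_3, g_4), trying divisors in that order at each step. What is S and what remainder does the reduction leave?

S(g_2, g_3) = -xy - 4/7y - 11/7; remainder on division = 0.

lcm(LM(g_2), LM(g_3)) = xy².
S = (lcm/LT(g_2))·g_2 − (lcm/LT(g_3))·g_3 = -xy - 4/7y - 11/7.
Reduce S modulo (g_1, g_2, g_3, g_4) in that order:
  leading term xy: subtract (1/10x)·g_3 from -xy - 4/7y - 11/7 → x - 4/7y - 11/7
  leading term x: subtract (3)·g_4 from x - 4/7y - 11/7 → -4/7y - 4/7
  leading term y: subtract (2/35)·g_3 from -4/7y - 4/7 → 0
The remainder is 0, so this S-polynomial contributes no new basis element.
An S-polynomial is built so that the two leading terms cancel; whether anything survives reduction is exactly the Gröbner-basis criterion.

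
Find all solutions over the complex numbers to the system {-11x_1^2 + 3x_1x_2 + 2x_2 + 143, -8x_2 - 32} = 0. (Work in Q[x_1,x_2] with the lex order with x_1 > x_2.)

Compute a lex Gröbner basis by Buchberger's algorithm.
f_1 = -11x_1^2 + 3x_1x_2 + 2x_2 + 143, LT = x_1^2.
f_2 = -8x_2 - 32, LT = x_2.

The S-polynomials (S(f_1,f_2)) all reduce to 0 modulo the current basis, so we have a Gröbner basis.
Inter-reduce: drop elements whose leading term is divisible by another's, tail-reduce, and make monic.
Reduced Gröbner basis: {x_1^2 + 12/11x_1 - 135/11, x_2 + 4}.

The lex basis is triangular: the last element involves only x_2. Solving x_2 + 4 = 0 gives x_2 ∈ {-4}; substituting each value into the earlier elements determines the remaining variables.
  x_2 = -4: the earlier basis element becomes x_1^2 + 12/11x_1 - 135/11 = 0, giving x_1 = -45/11, 3 — points (-45/11, -4), (3, -4).
Check: every point annihilates each of the original generators.

{(-45/11, -4), (3, -4)}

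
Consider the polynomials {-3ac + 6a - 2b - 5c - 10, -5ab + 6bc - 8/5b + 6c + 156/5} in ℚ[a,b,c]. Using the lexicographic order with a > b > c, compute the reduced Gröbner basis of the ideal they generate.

f_1 = -3ac + 6a - 2b - 5c - 10, LT = ac.
f_2 = -5ab + 6bc - 8/5b + 6c + 156/5, LT = ab.

S(f_1,f_2): lcm = abc. S = -2ab + ⅔b² + 6/5bc² + 101/75bc + 10/3b + 6/5c² + 156/25c.
  leading term ab: subtract (⅖)·f_2 from -2ab + ⅔b² + 6/5bc² + 101/75bc + 10/3b + 6/5c² + 156/25c → ⅔b² + 6/5bc² - 79/75bc + 298/75b + 6/5c² + 96/25c - 312/25
  leading term b²: no divisor's leading term divides it; move ⅔b² to the remainder.
  leading term bc²: no divisor's leading term divides it; move 6/5bc² to the remainder.
  leading term bc: no divisor's leading term divides it; move -79/75bc to the remainder.
  leading term b: no divisor's leading term divides it; move 298/75b to the remainder.
  leading term c²: no divisor's leading term divides it; move 6/5c² to the remainder.
  leading term c: no divisor's leading term divides it; move 96/25c to the remainder.
  leading term 1: no divisor's leading term divides it; move -312/25 to the remainder.
  remainder ⅔b² + 6/5bc² - 79/75bc + 298/75b + 6/5c² + 96/25c - 312/25 ≠ 0; add g_3 = ⅔b² + 6/5bc² - 79/75bc + 298/75b + 6/5c² + 96/25c - 312/25 to the basis.

The other S-polynomials (S(f_1,g_3), S(f_2,g_3)) all reduce to 0 modulo the current basis, so we have a Gröbner basis.

G = {ab - 6/5bc + 8/25b - 6/5c - 156/25, ac - 2a + ⅔b + 5/3c + 10/3, b² + 9/5bc² - 79/50bc + 149/25b + 9/5c² + 144/25c - 468/25}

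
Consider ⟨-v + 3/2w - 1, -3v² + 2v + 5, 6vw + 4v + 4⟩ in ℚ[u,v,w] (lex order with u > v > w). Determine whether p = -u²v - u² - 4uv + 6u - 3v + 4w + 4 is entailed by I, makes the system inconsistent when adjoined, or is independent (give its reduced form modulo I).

First compute the reduced Gröbner basis of I by Buchberger's algorithm.
f_1 = -v + 3/2w - 1, LT = v.
f_2 = -3v² + 2v + 5, LT = v².
f_3 = 6vw + 4v + 4, LT = vw.

S(f_1,f_2): lcm = v². S = -3/2vw + 5/3v + 5/3.
  leading term vw: subtract (3/2w)·f_1 from -3/2vw + 5/3v + 5/3 → 5/3v - 9/4w² + 3/2w + 5/3
  leading term v: subtract (-5/3)·f_1 from 5/3v - 9/4w² + 3/2w + 5/3 → -9/4w² + 4w
  leading term w²: no divisor's leading term divides it; move -9/4w² to the remainder.
  leading term w: no divisor's leading term divides it; move 4w to the remainder.
  remainder -9/4w² + 4w ≠ 0; add h_4 = -9/4w² + 4w to the basis.

S(f_1,f_3): lcm = vw. S = -⅔v - 3/2w² + w - ⅔.
  leading term v: subtract (⅔)·f_1 from -⅔v - 3/2w² + w - ⅔ → -3/2w²
  leading term w²: subtract (⅔)·h_4 from -3/2w² → -8/3w
  leading term w: no divisor's leading term divides it; move -8/3w to the remainder.
  remainder -8/3w ≠ 0; add h_5 = -8/3w to the basis.

The other S-polynomials (S(f_2,f_3), S(f_1,h_4), S(f_2,h_4), S(f_3,h_4), S(f_1,h_5), S(f_2,h_5), S(f_3,h_5), S(h_4,h_5)) all reduce to 0 modulo the current basis, so we have a Gröbner basis.
Inter-reduce: drop elements whose leading term is divisible by another's, tail-reduce, and make monic.
Reduced Gröbner basis: {v + 1, w}.
Label its elements g_1 = v + 1, g_2 = w.

Reduce p = -u²v - u² - 4uv + 6u - 3v + 4w + 4 modulo G:
  leading term u²v: subtract (-u²)·g_1 from -u²v - u² - 4uv + 6u - 3v + 4w + 4 → -4uv + 6u - 3v + 4w + 4
  leading term uv: subtract (-4u)·g_1 from -4uv + 6u - 3v + 4w + 4 → 10u - 3v + 4w + 4
  leading term u: no divisor's leading term divides it; move 10u to the remainder.
  leading term v: subtract (-3)·g_1 from -3v + 4w + 4 → 4w + 7
  leading term w: subtract (4)·g_2 from 4w + 7 → 7
  leading term 1: no divisor's leading term divides it; move 7 to the remainder.
  normal form = 10u + 7.
The normal form is nonzero, so p ∉ I. Since p minus its normal form lies in I, I + (p) = I + (r) where r = 10u + 7; decide whether this ideal is the whole ring.
Run Buchberger on G together with r (pairs among the g_i already reduce to 0 since G is a Gröbner basis):
g_1 = v + 1, LT = v.
g_2 = w, LT = w.
r = 10u + 7, LT = u.

The S-polynomials (S(g_1,g_2), S(g_1,r), S(g_2,r)) all reduce to 0 modulo the current basis, so we have a Gröbner basis.
Inter-reduce: drop elements whose leading term is divisible by another's, tail-reduce, and make monic.
Reduced Gröbner basis: {u + 7/10, v + 1, w}.
The reduced Gröbner basis of I + (p) is {u + 7/10, v + 1, w} ≠ {1}, a proper ideal, so the enlarged system stays consistent: p is independent of I, with normal form 10u + 7.

-u²v - u² - 4uv + 6u - 3v + 4w + 4 is independent of I; its normal form modulo I is 10u + 7.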